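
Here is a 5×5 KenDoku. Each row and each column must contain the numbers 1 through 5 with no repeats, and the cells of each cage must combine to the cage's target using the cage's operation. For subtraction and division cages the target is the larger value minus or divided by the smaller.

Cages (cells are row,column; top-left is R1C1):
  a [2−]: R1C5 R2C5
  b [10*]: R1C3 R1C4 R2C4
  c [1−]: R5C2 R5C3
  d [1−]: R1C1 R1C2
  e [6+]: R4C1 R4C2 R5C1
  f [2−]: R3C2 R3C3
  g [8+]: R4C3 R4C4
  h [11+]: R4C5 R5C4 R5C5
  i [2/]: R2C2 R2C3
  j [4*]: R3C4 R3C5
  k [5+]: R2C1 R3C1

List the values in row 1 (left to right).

5 4 1 2 3

The only place for 5 in column 1 is R1C1.
The two cells of cage d must have difference 1, so R1C2 = 4.
The 3 cells of cage b must have product 10, which forces R2C4 = 5.
Column 4 now contains 5, which forces R4C4 = 3.
3 is placed in row 4, which forces R4C3 = 5.
Row 1 needs a 3, and only R1C5 is open for it.
The two cells of cage a must have difference 2, so R2C5 = 1.
Column 5 already has 1, so R3C5 = 4.
Column 5 now contains 4, leaving R4C5 = 2.
Column 5 now contains 3; hence R5C5 = 5.
1 is placed in row 2; hence R2C2 = 2.
The two cells of cage i must have quotient 2, leaving R2C3 = 4.
Row 3 already has 4, leaving R3C4 = 1.
Cage e needs sum 6, which forces R4C1 = 4.
Row 4 already has 2, which forces R4C2 = 1.
Cage e has sum 6, which forces R5C1 = 1.
Column 2 now contains 1, which forces R5C2 = 3.
Row 5 now contains 3, so R5C3 = 2.
Cage h needs sum 11; hence R5C4 = 4.
2 is placed in column 3, which forces R1C3 = 1.
Column 4 now contains 1; hence R1C4 = 2.
Row 2 already has 4, so R2C1 = 3.
Cage k needs two cells with sum 5, which forces R3C1 = 2.
Column 2 already has 3; hence R3C2 = 5.
Row 3 already has 1; hence R3C3 = 3.
Filled in: 5 4 1 2 3 / 3 2 4 5 1 / 2 5 3 1 4 / 4 1 5 3 2 / 1 3 2 4 5.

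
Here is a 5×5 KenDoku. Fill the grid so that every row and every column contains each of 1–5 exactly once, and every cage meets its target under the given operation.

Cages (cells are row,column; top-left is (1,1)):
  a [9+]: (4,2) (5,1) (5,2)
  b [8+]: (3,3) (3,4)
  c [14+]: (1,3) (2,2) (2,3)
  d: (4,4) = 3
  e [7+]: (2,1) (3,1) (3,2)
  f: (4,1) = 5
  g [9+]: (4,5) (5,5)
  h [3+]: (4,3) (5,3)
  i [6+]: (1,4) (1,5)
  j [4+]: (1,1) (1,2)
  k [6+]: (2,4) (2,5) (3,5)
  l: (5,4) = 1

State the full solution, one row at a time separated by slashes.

Cage c needs sum 14, so (1,3) = 5.
The 3 cells of cage c must have sum 14, so (2,2) = 5.
The 3 cells of cage c must have sum 14, so (2,3) = 4.
5 is placed in column 3; hence (3,3) = 3.
Row 3 already has 3; hence (3,4) = 5.
Cage f is given, which forces (4,1) = 5.
Cage d is given, leaving (4,4) = 3.
5 is placed in row 4, which forces (4,5) = 4.
Cage l is a single given cell, so (5,4) = 1.
4 is placed in column 5, so (5,5) = 5.
Cage i's pair has sum 6, leaving (1,4) = 4.
The two cells of cage i must have sum 6, leaving (1,5) = 2.
1 is placed in column 4, so (2,4) = 2.
Cage k needs sum 6, leaving (2,5) = 3.
Cage k has sum 6, which forces (3,5) = 1.
Cage a needs sum 9; hence (4,2) = 2.
Cage h's pair has sum 3, leaving (4,3) = 1.
Row 5 already has 1, so (5,3) = 2.
Row 2 already has 2, leaving (2,1) = 1.
Cage e needs sum 7; hence (3,1) = 2.
2 is placed in column 2, which forces (3,2) = 4.
Column 2 already has 4, leaving (5,2) = 3.
Column 1 now contains 1; hence (1,1) = 3.
3 is placed in column 2, so (1,2) = 1.
Row 5 now contains 3, which forces (5,1) = 4.

3 1 5 4 2 / 1 5 4 2 3 / 2 4 3 5 1 / 5 2 1 3 4 / 4 3 2 1 5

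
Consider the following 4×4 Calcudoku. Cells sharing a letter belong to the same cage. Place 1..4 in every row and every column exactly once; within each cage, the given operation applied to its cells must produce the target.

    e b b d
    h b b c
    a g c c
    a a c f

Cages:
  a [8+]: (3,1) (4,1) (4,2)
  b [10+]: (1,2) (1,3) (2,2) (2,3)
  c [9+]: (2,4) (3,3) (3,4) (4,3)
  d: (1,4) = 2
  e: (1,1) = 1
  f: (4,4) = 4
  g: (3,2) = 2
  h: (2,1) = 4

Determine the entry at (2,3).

Cage e is a single given cell, which forces (1,1) = 1.
Cage d is given, so (1,4) = 2.
Cage h is a single given cell, which forces (2,1) = 4.
G is a freebie; hence (3,2) = 2.
Cage f is given, leaving (4,4) = 4.
The 4 cells of cage b must have sum 10, leaving (2,2) = 1.
Cage b has sum 10, leaving (2,3) = 2.
Row 2 already has 1, leaving (2,4) = 3.
Row 3 already has 2, so (3,1) = 3.
Row 3 now contains 3, which forces (3,3) = 4.
Column 4 now contains 3, leaving (3,4) = 1.
Cage a has sum 8, which forces (4,1) = 2.
Cage a needs sum 8; hence (4,2) = 3.
Column 3 already has 2, leaving (4,3) = 1.
Column 2 now contains 3, leaving (1,2) = 4.
4 is placed in column 3, so (1,3) = 3.
Filled in: 1 4 3 2 / 4 1 2 3 / 3 2 4 1 / 2 3 1 4.

2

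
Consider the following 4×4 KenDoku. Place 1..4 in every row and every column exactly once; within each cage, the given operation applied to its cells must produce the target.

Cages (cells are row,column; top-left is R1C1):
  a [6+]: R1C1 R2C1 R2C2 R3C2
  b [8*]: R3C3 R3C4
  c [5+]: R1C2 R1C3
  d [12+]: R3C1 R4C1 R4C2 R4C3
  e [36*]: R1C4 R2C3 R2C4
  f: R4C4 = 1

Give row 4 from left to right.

Cage e needs product 36, leaving R1C4 = 3.
Cage e has product 36, leaving R2C3 = 3.
Cage e has product 36, which forces R2C4 = 4.
4 is placed in column 4; hence R3C4 = 2.
Cage f is a single given cell; hence R4C4 = 1.
Cage a needs sum 6, leaving R1C1 = 2.
Cage a has sum 6; hence R2C1 = 1.
Cage a needs sum 6, so R2C2 = 2.
Cage d has sum 12; hence R3C1 = 3.
Row 3 now contains 2, leaving R3C2 = 1.
Row 3 now contains 2, leaving R3C3 = 4.
Column 1 now contains 2; hence R4C1 = 4.
Cage d has sum 12; hence R4C2 = 3.
Column 3 now contains 4, so R4C3 = 2.
Column 2 now contains 1, leaving R1C2 = 4.
Column 3 now contains 4, which forces R1C3 = 1.
Filled in: 2 4 1 3 / 1 2 3 4 / 3 1 4 2 / 4 3 2 1.

4 3 2 1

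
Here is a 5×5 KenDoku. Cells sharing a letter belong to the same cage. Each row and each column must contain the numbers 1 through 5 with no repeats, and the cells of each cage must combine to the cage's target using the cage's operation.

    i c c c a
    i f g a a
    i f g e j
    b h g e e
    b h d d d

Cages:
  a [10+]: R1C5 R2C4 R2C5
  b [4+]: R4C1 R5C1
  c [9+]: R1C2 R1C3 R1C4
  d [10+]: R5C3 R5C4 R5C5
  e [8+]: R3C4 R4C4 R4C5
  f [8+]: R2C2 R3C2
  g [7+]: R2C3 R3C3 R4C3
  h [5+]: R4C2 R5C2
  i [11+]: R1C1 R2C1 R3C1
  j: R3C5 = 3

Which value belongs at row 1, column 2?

2

J is a freebie, leaving R3C5 = 3.
The two cells of cage f must have sum 8; hence R2C2 = 3.
Row 3 now contains 3, so R3C2 = 5.
The only place for 2 in column 2 is R1C2.
The only place for 1 in row 1 is R1C5.
The only place for 5 in row 1 is R1C1.
In row 2, 1 can only go at R2C3, so R2C3 = 1.
In row 2, 2 can only go at R2C1, so R2C1 = 2.
Column 1 already has 2, leaving R3C1 = 4.
4 is placed in row 3, so R3C3 = 2.
Row 3 already has 2, which forces R3C4 = 1.
Column 3 already has 2; hence R4C3 = 4.
Column 3 already has 4, which forces R1C3 = 3.
Cage c needs sum 9, leaving R1C4 = 4.
Column 4 already has 4; hence R2C4 = 5.
Row 2 already has 5, which forces R2C5 = 4.
Row 4 already has 4, which forces R4C2 = 1.
Column 4 now contains 5; hence R4C4 = 2.
2 is placed in row 4; hence R4C5 = 5.
Cage h needs two cells with sum 5; hence R5C2 = 4.
Column 3 already has 3, so R5C3 = 5.
2 is placed in column 4, which forces R5C4 = 3.
Column 5 now contains 5, so R5C5 = 2.
Row 4 now contains 1, leaving R4C1 = 3.
Row 5 already has 3, so R5C1 = 1.
Completed grid: 5 2 3 4 1 / 2 3 1 5 4 / 4 5 2 1 3 / 3 1 4 2 5 / 1 4 5 3 2.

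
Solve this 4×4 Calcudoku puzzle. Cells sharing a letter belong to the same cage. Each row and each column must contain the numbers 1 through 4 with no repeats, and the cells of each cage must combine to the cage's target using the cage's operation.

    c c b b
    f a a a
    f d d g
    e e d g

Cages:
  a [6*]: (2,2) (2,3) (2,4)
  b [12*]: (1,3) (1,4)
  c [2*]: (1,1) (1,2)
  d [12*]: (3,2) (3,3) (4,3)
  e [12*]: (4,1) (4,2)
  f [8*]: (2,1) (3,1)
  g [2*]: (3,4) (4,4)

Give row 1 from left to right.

1 2 3 4

In row 2, 4 can only go at (2,1), so (2,1) = 4.
4 is placed in column 1, so (3,1) = 2.
2 is placed in row 3; hence (3,4) = 1.
4 is placed in column 1, which forces (4,1) = 3.
The two cells of cage e must have product 12, leaving (4,2) = 4.
Column 4 already has 1, leaving (4,4) = 2.
Column 1 already has 2, leaving (1,1) = 1.
Cage c needs two cells with product 2, leaving (1,2) = 2.
Column 2 now contains 2, leaving (2,2) = 1.
Row 2 now contains 1, so (2,3) = 2.
Column 4 already has 2, which forces (2,4) = 3.
4 is placed in column 2; hence (3,2) = 3.
Cage d needs product 12, leaving (3,3) = 4.
Row 4 now contains 2, so (4,3) = 1.
Column 3 now contains 4, leaving (1,3) = 3.
Column 4 already has 3, which forces (1,4) = 4.
Completed grid: 1 2 3 4 / 4 1 2 3 / 2 3 4 1 / 3 4 1 2.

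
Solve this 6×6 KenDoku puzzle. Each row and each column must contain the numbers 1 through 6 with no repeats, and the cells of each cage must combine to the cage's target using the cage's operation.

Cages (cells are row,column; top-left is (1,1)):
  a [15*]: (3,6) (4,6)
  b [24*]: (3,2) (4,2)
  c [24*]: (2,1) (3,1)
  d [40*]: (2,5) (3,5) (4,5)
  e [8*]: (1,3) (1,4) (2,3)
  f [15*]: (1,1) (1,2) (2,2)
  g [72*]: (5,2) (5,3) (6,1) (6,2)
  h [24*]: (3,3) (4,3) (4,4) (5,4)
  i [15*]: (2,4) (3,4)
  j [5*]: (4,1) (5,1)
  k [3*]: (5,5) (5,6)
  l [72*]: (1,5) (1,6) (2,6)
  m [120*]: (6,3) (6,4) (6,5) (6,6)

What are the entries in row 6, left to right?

The only place for 1 in row 3 is (3,3).
The 3 cells of cage e must have product 8; hence (1,4) = 1.
Cage f has product 15; hence (2,2) = 1.
Row 3 needs a 2, and only (3,5) is open for it.
Row 2 needs a 2, and only (2,3) is open for it.
Column 3 already has 2; hence (1,3) = 4.
Column 3 now contains 4; hence (4,3) = 3.
3 is placed in row 4, which forces (4,6) = 5.
3 is placed in column 3, leaving (5,3) = 6.
Column 3 now contains 6, leaving (6,3) = 5.
Cage d needs product 40; hence (2,5) = 5.
5 is placed in column 6, which forces (3,6) = 3.
5 is placed in row 4, which forces (4,1) = 1.
5 is placed in row 4; hence (4,5) = 4.
The two cells of cage j must have product 5, so (5,1) = 5.
Column 6 already has 3, leaving (5,6) = 1.
Column 1 already has 1; hence (6,1) = 2.
5 is placed in column 1, so (1,1) = 3.
Cage f needs product 15; hence (1,2) = 5.
Row 1 now contains 3, which forces (1,5) = 6.
Row 1 now contains 6; hence (1,6) = 2.
Row 2 now contains 5, which forces (2,4) = 3.
Cage b needs two cells with product 24; hence (3,2) = 4.
3 is placed in row 3, leaving (3,4) = 5.
4 is placed in row 4; hence (4,2) = 6.
4 is placed in row 4, leaving (4,4) = 2.
Cage g needs product 72; hence (5,2) = 2.
The 4 cells of cage h must have product 24, so (5,4) = 4.
Row 5 already has 1, which forces (5,5) = 3.
The 4 cells of cage g must have product 72; hence (6,2) = 3.
4 is placed in column 4, leaving (6,4) = 6.
Cage m needs product 120; hence (6,5) = 1.
6 is placed in row 6; hence (6,6) = 4.
Cage c needs two cells with product 24, so (2,1) = 4.
Column 6 already has 4; hence (2,6) = 6.
Row 3 already has 4, leaving (3,1) = 6.
The full grid is 3 5 4 1 6 2 / 4 1 2 3 5 6 / 6 4 1 5 2 3 / 1 6 3 2 4 5 / 5 2 6 4 3 1 / 2 3 5 6 1 4.

2 3 5 6 1 4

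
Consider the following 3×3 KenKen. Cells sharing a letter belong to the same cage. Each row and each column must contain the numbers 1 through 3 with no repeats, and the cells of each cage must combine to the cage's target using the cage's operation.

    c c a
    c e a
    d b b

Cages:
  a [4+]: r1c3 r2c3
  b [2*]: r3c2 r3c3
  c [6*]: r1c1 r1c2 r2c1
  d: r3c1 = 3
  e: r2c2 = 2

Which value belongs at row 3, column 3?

2

Cage e is given, leaving r2c2 = 2.
Cage d is given, so r3c1 = 3.
2 is placed in column 2, so r3c2 = 1.
Row 3 now contains 1, leaving r3c3 = 2.
The 3 cells of cage c must have product 6, which forces r1c1 = 2.
Column 2 now contains 1, so r1c2 = 3.
Row 1 now contains 3, leaving r1c3 = 1.
3 is placed in column 1, leaving r2c1 = 1.
1 is placed in column 3, which forces r2c3 = 3.
Completed grid: 2 3 1 / 1 2 3 / 3 1 2.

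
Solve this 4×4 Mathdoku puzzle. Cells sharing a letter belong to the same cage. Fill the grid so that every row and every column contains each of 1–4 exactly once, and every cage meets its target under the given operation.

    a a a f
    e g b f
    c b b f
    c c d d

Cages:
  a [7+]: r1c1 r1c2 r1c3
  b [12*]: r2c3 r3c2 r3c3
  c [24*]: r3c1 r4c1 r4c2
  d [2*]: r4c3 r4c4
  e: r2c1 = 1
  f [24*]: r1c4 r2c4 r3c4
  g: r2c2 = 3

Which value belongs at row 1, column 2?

2

Cage e is given, so r2c1 = 1.
G is a freebie, so r2c2 = 3.
The 3 cells of cage b must have product 12; hence r3c3 = 3.
Cage f needs product 24, so r1c4 = 3.
The 3 cells of cage c must have product 24, which forces r4c1 = 3.
In row 3, 1 can only go at r3c2, so r3c2 = 1.
Cage a has sum 7, so r1c3 = 1.
Cage b needs product 12; hence r2c3 = 4.
Row 2 already has 4, which forces r2c4 = 2.
Column 4 now contains 2, so r3c4 = 4.
Column 3 now contains 1; hence r4c3 = 2.
Column 4 now contains 2, which forces r4c4 = 1.
Row 3 now contains 4, so r3c1 = 2.
Row 4 already has 2; hence r4c2 = 4.
2 is placed in column 1, leaving r1c1 = 4.
Column 2 now contains 4, so r1c2 = 2.
Filled in: 4 2 1 3 / 1 3 4 2 / 2 1 3 4 / 3 4 2 1.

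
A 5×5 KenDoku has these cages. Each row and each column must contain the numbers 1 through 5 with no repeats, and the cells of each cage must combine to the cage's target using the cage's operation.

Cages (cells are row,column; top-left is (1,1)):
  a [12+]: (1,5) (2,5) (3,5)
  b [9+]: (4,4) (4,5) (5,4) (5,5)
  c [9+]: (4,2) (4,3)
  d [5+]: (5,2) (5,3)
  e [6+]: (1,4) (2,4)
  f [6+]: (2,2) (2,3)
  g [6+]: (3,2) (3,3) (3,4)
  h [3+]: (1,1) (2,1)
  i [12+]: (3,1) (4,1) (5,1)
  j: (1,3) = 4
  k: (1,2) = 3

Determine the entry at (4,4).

K is a freebie, leaving (1,2) = 3.
Cage j is given, leaving (1,3) = 4.
Row 1 already has 4, so (1,5) = 5.
4 is placed in column 3, leaving (4,3) = 5.
Row 4 already has 5; hence (4,2) = 4.
4 is placed in column 2, which forces (5,2) = 2.
4 is placed in column 2, which forces (2,2) = 5.
Cage f's pair has sum 6, leaving (2,3) = 1.
Row 2 already has 5; hence (2,4) = 4.
4 is placed in row 2, leaving (2,5) = 3.
Column 2 already has 2, so (3,2) = 1.
Column 5 now contains 3; hence (3,5) = 4.
Row 4 already has 4, leaving (4,1) = 3.
Cage d's pair has sum 5, so (5,3) = 3.
Column 5 already has 4, leaving (5,5) = 1.
Cage h needs two cells with sum 3; hence (1,1) = 1.
Cage e needs two cells with sum 6; hence (1,4) = 2.
Row 2 already has 1; hence (2,1) = 2.
Row 3 already has 4, so (3,1) = 5.
Column 3 already has 3, so (3,3) = 2.
Cage g needs sum 6; hence (3,4) = 3.
The 4 cells of cage b must have sum 9, leaving (4,4) = 1.
Column 5 now contains 1, leaving (4,5) = 2.
Cage i has sum 12; hence (5,1) = 4.
Row 5 now contains 1; hence (5,4) = 5.
Completed grid: 1 3 4 2 5 / 2 5 1 4 3 / 5 1 2 3 4 / 3 4 5 1 2 / 4 2 3 5 1.

1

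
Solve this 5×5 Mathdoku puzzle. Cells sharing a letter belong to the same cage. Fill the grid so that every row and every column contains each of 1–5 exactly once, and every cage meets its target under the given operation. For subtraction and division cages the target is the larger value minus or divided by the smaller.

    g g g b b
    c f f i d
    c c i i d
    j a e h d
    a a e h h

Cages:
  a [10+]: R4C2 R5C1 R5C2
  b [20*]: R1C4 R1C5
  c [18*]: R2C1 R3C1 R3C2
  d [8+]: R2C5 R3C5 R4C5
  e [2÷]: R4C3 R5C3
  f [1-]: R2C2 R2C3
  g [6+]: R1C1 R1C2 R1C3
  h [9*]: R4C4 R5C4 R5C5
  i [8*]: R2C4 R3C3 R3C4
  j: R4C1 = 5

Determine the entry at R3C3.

1

Cage c has product 18; hence R2C1 = 3.
Cage c has product 18, so R3C1 = 2.
Cage c needs product 18, leaving R3C2 = 3.
J is a freebie, leaving R4C1 = 5.
Cage h has product 9, which forces R4C4 = 3.
Cage h needs product 9, which forces R5C4 = 1.
Cage h has product 9, which forces R5C5 = 3.
Column 1 already has 2; hence R1C1 = 1.
Cage g has sum 6, which forces R1C2 = 2.
Cage g has sum 6; hence R1C3 = 3.
Cage i has product 8, so R2C4 = 2.
The 3 cells of cage i must have product 8, so R3C3 = 1.
1 is placed in column 4; hence R3C4 = 4.
Row 3 now contains 1, which forces R3C5 = 5.
Row 5 now contains 1, leaving R5C1 = 4.
Column 2 already has 2, leaving R5C2 = 5.
4 is placed in row 5, leaving R5C3 = 2.
Column 4 already has 4, leaving R1C4 = 5.
Column 5 now contains 5, so R1C5 = 4.
The two cells of cage f must have difference 1, so R2C2 = 4.
The two cells of cage f must have difference 1, so R2C3 = 5.
Column 5 now contains 5, which forces R2C5 = 1.
Cage a has sum 10, so R4C2 = 1.
2 is placed in column 3, which forces R4C3 = 4.
Cage d needs sum 8; hence R4C5 = 2.
The full grid is 1 2 3 5 4 / 3 4 5 2 1 / 2 3 1 4 5 / 5 1 4 3 2 / 4 5 2 1 3.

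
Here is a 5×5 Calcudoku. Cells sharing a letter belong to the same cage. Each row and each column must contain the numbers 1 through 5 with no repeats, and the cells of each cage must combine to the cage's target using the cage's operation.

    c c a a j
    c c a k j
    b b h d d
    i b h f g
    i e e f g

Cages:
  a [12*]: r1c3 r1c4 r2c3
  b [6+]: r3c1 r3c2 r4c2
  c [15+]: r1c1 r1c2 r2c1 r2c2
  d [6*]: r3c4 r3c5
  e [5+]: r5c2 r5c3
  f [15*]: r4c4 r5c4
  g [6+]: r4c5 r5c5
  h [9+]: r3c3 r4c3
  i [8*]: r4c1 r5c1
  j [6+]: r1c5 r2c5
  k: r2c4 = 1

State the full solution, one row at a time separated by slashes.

K is a freebie, so r2c4 = 1.
Row 3 needs a 5, and only r3c3 is open for it.
Column 3 now contains 5, so r4c3 = 4.
Row 4 already has 4, which forces r4c1 = 2.
Cage i needs two cells with product 8; hence r5c1 = 4.
In row 3, 1 can only go at r3c1, so r3c1 = 1.
Row 3 needs a 4, and only r3c2 is open for it.
The 3 cells of cage b must have sum 6; hence r4c2 = 1.
1 is placed in row 4, which forces r4c5 = 5.
5 is placed in column 5, so r5c5 = 1.
Row 4 now contains 5, which forces r4c4 = 3.
Cage f needs two cells with product 15, leaving r5c4 = 5.
Column 4 already has 3; hence r3c4 = 2.
Cage d needs two cells with product 6; hence r3c5 = 3.
Cage a needs product 12; hence r1c3 = 1.
2 is placed in column 4; hence r1c4 = 4.
Row 1 already has 4, which forces r1c5 = 2.
Cage a has product 12, which forces r2c3 = 3.
Column 5 now contains 2, so r2c5 = 4.
Column 3 already has 3; hence r5c3 = 2.
Cage c has sum 15, leaving r1c1 = 3.
Row 1 already has 2; hence r1c2 = 5.
3 is placed in row 2, so r2c1 = 5.
The 4 cells of cage c must have sum 15, so r2c2 = 2.
Row 5 already has 2, so r5c2 = 3.

3 5 1 4 2 / 5 2 3 1 4 / 1 4 5 2 3 / 2 1 4 3 5 / 4 3 2 5 1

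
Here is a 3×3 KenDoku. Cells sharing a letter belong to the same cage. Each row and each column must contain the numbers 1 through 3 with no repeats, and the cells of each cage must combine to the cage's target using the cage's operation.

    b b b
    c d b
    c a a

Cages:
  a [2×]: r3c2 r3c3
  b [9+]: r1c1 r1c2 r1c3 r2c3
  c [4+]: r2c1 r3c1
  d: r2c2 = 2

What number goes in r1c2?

3

Cage d is a single given cell, leaving r2c2 = 2.
The 4 cells of cage b must have sum 9; hence r2c3 = 3.
Column 2 already has 2, leaving r3c2 = 1.
Row 3 now contains 1, so r3c3 = 2.
Cage b needs sum 9, leaving r1c1 = 2.
Column 2 now contains 1, so r1c2 = 3.
Column 3 already has 2, so r1c3 = 1.
Row 2 already has 3, leaving r2c1 = 1.
Row 3 now contains 1, leaving r3c1 = 3.
Completed grid: 2 3 1 / 1 2 3 / 3 1 2.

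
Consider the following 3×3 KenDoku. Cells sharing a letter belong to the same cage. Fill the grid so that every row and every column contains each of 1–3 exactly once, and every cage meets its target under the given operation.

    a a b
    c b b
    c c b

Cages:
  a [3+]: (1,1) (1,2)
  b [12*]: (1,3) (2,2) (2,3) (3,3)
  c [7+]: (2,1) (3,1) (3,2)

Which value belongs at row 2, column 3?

Cage b needs product 12, leaving (2,2) = 2.
Column 2 already has 2, which forces (3,2) = 3.
Cage a needs two cells with sum 3, so (1,1) = 2.
Column 2 already has 2, which forces (1,2) = 1.
Row 1 now contains 1; hence (1,3) = 3.
2 is placed in row 2, so (2,1) = 3.
Column 3 now contains 3, leaving (2,3) = 1.
Row 3 already has 3; hence (3,1) = 1.
1 is placed in column 3, leaving (3,3) = 2.
The full grid is 2 1 3 / 3 2 1 / 1 3 2.

1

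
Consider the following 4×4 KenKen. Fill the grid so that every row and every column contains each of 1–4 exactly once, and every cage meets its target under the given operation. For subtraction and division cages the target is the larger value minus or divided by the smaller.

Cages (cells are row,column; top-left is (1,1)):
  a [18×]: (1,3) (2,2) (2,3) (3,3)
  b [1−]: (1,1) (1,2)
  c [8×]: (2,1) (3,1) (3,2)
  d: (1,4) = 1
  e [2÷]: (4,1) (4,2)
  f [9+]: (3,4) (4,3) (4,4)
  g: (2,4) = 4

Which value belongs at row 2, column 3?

1

Cage d is given, so (1,4) = 1.
Cage a needs product 18, leaving (2,2) = 3.
Cage g is a single given cell, which forces (2,4) = 4.
Cage b's pair has difference 1, which forces (1,1) = 3.
Row 1 now contains 3, so (1,3) = 2.
2 is placed in column 3, so (2,3) = 1.
Column 3 already has 1, leaving (3,3) = 3.
Row 3 already has 3, leaving (3,4) = 2.
Cage f has sum 9, which forces (4,3) = 4.
Column 4 already has 2, which forces (4,4) = 3.
Row 1 already has 2, so (1,2) = 4.
1 is placed in row 2; hence (2,1) = 2.
4 is placed in column 2; hence (3,2) = 1.
Column 1 already has 2; hence (4,1) = 1.
1 is placed in column 2, leaving (4,2) = 2.
Row 3 now contains 1; hence (3,1) = 4.
Filled in: 3 4 2 1 / 2 3 1 4 / 4 1 3 2 / 1 2 4 3.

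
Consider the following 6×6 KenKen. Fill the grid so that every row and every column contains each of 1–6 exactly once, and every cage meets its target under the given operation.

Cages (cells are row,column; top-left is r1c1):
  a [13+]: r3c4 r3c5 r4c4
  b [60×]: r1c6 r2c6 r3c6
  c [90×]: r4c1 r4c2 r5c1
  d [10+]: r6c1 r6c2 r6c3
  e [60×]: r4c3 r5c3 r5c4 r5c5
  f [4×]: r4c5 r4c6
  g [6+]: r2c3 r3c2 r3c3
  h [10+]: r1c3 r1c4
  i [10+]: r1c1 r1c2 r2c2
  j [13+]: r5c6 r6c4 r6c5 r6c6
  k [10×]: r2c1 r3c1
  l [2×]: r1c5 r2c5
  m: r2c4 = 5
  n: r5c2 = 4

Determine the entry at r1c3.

M is a freebie, leaving r2c4 = 5.
Cage n is a single given cell; hence r5c2 = 4.
5 is placed in row 2, leaving r2c1 = 2.
Row 2 now contains 2, leaving r2c5 = 1.
Cage k needs two cells with product 10, so r3c1 = 5.
Column 5 now contains 1, so r4c5 = 4.
Row 4 already has 4; hence r4c6 = 1.
Column 5 now contains 1, which forces r1c5 = 2.
The 3 cells of cage b must have product 60, leaving r1c6 = 5.
Row 2 now contains 1, so r2c3 = 3.
Cage c has product 90, so r4c2 = 5.
Row 2 now contains 3, so r2c2 = 6.
Row 2 already has 6; hence r2c6 = 4.
Cage b needs product 60, so r3c6 = 3.
Column 6 already has 3, which forces r5c6 = 2.
Column 6 now contains 2, so r6c6 = 6.
Row 3 already has 3, so r3c5 = 6.
The 4 cells of cage e must have product 60, which forces r4c3 = 2.
Column 5 now contains 6, which forces r5c5 = 5.
Cage d has sum 10, leaving r6c3 = 5.
The 4 cells of cage j must have sum 13, so r6c4 = 2.
Cage j has sum 13; hence r6c5 = 3.
Cage g needs sum 6, leaving r3c2 = 2.
2 is placed in column 3, which forces r3c3 = 1.
Row 3 already has 1, which forces r3c4 = 4.
Column 3 now contains 1, leaving r5c3 = 6.
6 is placed in row 5, so r5c4 = 1.
Row 6 now contains 3, so r6c1 = 4.
Row 6 now contains 2, so r6c2 = 1.
Cage i needs sum 10, which forces r1c1 = 1.
1 is placed in column 2, which forces r1c2 = 3.
6 is placed in column 3; hence r1c3 = 4.
4 is placed in column 4, leaving r1c4 = 6.
Cage c has product 90, which forces r4c1 = 6.
Cage a has sum 13, so r4c4 = 3.
6 is placed in row 5, which forces r5c1 = 3.
Filled in: 1 3 4 6 2 5 / 2 6 3 5 1 4 / 5 2 1 4 6 3 / 6 5 2 3 4 1 / 3 4 6 1 5 2 / 4 1 5 2 3 6.

4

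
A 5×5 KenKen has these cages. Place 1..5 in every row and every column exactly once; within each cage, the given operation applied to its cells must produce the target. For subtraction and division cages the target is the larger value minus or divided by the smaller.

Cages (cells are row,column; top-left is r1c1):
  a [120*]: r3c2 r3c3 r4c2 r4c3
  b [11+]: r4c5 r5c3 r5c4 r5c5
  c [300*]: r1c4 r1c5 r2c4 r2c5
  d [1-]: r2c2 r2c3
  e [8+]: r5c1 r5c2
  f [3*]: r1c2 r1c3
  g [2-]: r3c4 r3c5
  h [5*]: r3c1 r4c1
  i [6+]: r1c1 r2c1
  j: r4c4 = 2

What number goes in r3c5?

J is a freebie; hence r4c4 = 2.
The only place for 2 in row 1 is r1c1.
Cage i needs two cells with sum 6; hence r2c1 = 4.
The only place for 3 in column 1 is r5c1.
3 is placed in row 5, which forces r5c2 = 5.
The 4 cells of cage b must have sum 11, which forces r4c5 = 4.
Cage c needs product 300; hence r1c4 = 4.
4 is placed in column 5; hence r1c5 = 5.
Cage c has product 300, leaving r2c4 = 5.
The 4 cells of cage c must have product 300, so r2c5 = 3.
Row 4 already has 4, so r4c2 = 3.
Cage a has product 120, leaving r4c3 = 5.
Column 4 already has 4; hence r5c4 = 1.
1 is placed in row 5, which forces r5c5 = 2.
Column 2 already has 3; hence r1c2 = 1.
Cage f's pair has product 3, so r1c3 = 3.
Column 2 now contains 1, so r2c2 = 2.
2 is placed in row 2, so r2c3 = 1.
Cage h's pair has product 5, which forces r3c1 = 5.
2 is placed in column 2; hence r3c2 = 4.
4 is placed in row 3, which forces r3c3 = 2.
Column 4 now contains 1; hence r3c4 = 3.
Column 5 now contains 2, so r3c5 = 1.
Row 4 now contains 5; hence r4c1 = 1.
2 is placed in row 5, leaving r5c3 = 4.
The full grid is 2 1 3 4 5 / 4 2 1 5 3 / 5 4 2 3 1 / 1 3 5 2 4 / 3 5 4 1 2.

1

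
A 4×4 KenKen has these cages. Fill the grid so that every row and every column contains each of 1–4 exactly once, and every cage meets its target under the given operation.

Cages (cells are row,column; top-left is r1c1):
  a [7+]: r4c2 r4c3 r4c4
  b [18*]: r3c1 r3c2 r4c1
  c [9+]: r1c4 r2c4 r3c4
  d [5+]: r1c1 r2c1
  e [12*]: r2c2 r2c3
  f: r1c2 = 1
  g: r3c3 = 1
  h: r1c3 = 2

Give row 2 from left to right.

Cage f is given, which forces r1c2 = 1.
H is a freebie, so r1c3 = 2.
The 3 cells of cage b must have product 18; hence r3c1 = 2.
Cage b needs product 18, so r3c2 = 3.
Cage g is given, leaving r3c3 = 1.
Row 3 now contains 3; hence r3c4 = 4.
The 3 cells of cage b must have product 18, which forces r4c1 = 3.
Column 3 already has 1; hence r4c3 = 4.
Column 1 now contains 3, leaving r1c1 = 4.
Column 4 already has 4, which forces r1c4 = 3.
Cage d needs two cells with sum 5; hence r2c1 = 1.
3 is placed in column 2, so r2c2 = 4.
4 is placed in column 3, leaving r2c3 = 3.
Cage c needs sum 9, so r2c4 = 2.
Row 4 now contains 4, so r4c2 = 2.
The 3 cells of cage a must have sum 7, which forces r4c4 = 1.
The full grid is 4 1 2 3 / 1 4 3 2 / 2 3 1 4 / 3 2 4 1.

1 4 3 2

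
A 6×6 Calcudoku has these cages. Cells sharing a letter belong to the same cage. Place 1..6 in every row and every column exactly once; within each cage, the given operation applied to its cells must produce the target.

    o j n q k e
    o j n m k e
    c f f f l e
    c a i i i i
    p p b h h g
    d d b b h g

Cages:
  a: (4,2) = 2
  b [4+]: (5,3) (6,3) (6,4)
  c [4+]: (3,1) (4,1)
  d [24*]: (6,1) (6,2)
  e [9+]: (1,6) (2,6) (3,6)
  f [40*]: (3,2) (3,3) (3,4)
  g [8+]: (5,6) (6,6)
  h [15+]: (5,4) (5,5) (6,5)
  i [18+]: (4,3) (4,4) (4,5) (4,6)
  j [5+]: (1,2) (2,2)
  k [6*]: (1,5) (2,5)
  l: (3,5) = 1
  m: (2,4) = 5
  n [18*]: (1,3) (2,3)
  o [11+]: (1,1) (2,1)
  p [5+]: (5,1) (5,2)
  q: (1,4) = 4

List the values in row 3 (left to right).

3 5 4 2 1 6

Cage q is a single given cell, which forces (1,4) = 4.
M is a freebie; hence (2,4) = 5.
5 is placed in column 4; hence (3,4) = 2.
L is a freebie; hence (3,5) = 1.
Cage a is a single given cell; hence (4,2) = 2.
The 3 cells of cage b must have sum 4, so (5,3) = 1.
5 is placed in column 4, so (5,4) = 6.
Cage b has sum 4; hence (6,3) = 2.
The 3 cells of cage b must have sum 4; hence (6,4) = 1.
The two cells of cage o must have sum 11, so (1,1) = 5.
Cage j needs two cells with sum 5; hence (1,2) = 1.
Row 2 now contains 5; hence (2,1) = 6.
The two cells of cage j must have sum 5, so (2,2) = 4.
6 is placed in row 2, so (2,3) = 3.
3 is placed in row 2, so (2,5) = 2.
Row 2 now contains 2; hence (2,6) = 1.
1 is placed in row 3, which forces (3,1) = 3.
4 is placed in column 2, which forces (3,2) = 5.
5 is placed in row 3, so (3,3) = 4.
4 is placed in row 3; hence (3,6) = 6.
The two cells of cage c must have sum 4, leaving (4,1) = 1.
Column 4 now contains 6, so (4,4) = 3.
The two cells of cage p must have sum 5, so (5,1) = 2.
Cage p's pair has sum 5, which forces (5,2) = 3.
Row 5 now contains 3; hence (5,6) = 5.
Column 1 now contains 6; hence (6,1) = 4.
4 is placed in column 2; hence (6,2) = 6.
6 is placed in row 6, which forces (6,5) = 5.
Column 6 already has 5, leaving (6,6) = 3.
Column 3 now contains 3; hence (1,3) = 6.
2 is placed in column 5, so (1,5) = 3.
Column 6 already has 3, so (1,6) = 2.
Cage i has sum 18, leaving (4,3) = 5.
Cage i has sum 18, leaving (4,5) = 6.
Column 6 already has 5, leaving (4,6) = 4.
Row 5 now contains 5, which forces (5,5) = 4.
Completed grid: 5 1 6 4 3 2 / 6 4 3 5 2 1 / 3 5 4 2 1 6 / 1 2 5 3 6 4 / 2 3 1 6 4 5 / 4 6 2 1 5 3.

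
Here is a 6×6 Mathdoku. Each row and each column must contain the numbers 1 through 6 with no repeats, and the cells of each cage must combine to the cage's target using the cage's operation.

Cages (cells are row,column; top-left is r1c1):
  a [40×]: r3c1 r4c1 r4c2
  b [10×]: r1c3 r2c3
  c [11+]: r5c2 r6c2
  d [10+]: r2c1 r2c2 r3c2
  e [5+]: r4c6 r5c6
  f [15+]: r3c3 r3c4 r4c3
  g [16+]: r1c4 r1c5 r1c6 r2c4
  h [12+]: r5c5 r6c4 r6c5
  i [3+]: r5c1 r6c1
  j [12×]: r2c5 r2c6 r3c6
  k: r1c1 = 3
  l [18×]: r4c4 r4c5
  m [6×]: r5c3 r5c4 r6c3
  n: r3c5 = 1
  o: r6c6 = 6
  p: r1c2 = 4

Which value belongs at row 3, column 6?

2

Cage k is a single given cell, leaving r1c1 = 3.
P is a freebie; hence r1c2 = 4.
Cage n is a single given cell, so r3c5 = 1.
Cage o is given, which forces r6c6 = 6.
Cage c's pair has sum 11, so r5c2 = 6.
6 is placed in row 6; hence r6c2 = 5.
Column 2 already has 5, leaving r4c2 = 2.
Cage h has sum 12; hence r5c5 = 5.
The 3 cells of cage d must have sum 10, leaving r2c1 = 6.
The 3 cells of cage d must have sum 10, which forces r2c2 = 1.
Row 2 already has 1, which forces r2c6 = 3.
Column 2 now contains 2, which forces r3c2 = 3.
Cage g needs sum 16, so r1c5 = 6.
3 is placed in row 2, which forces r2c4 = 4.
The 3 cells of cage j must have product 12, which forces r2c5 = 2.
Cage j needs product 12, so r3c6 = 2.
Column 5 now contains 6, so r4c5 = 3.
Column 4 now contains 4, which forces r6c4 = 3.
3 is placed in column 5; hence r6c5 = 4.
The two cells of cage b must have product 10, which forces r1c3 = 2.
Row 2 already has 2; hence r2c3 = 5.
Row 4 now contains 3, leaving r4c4 = 6.
Cage m needs product 6, which forces r5c3 = 3.
2 is placed in column 3; hence r6c3 = 1.
The 3 cells of cage f must have sum 15; hence r3c3 = 6.
Column 4 already has 6, leaving r3c4 = 5.
Row 4 now contains 6; hence r4c3 = 4.
Row 4 already has 4, which forces r4c6 = 1.
Cage i needs two cells with sum 3, so r5c1 = 1.
Cage m needs product 6, leaving r5c4 = 2.
1 is placed in column 6, which forces r5c6 = 4.
Row 6 already has 1, leaving r6c1 = 2.
Column 4 now contains 5, which forces r1c4 = 1.
1 is placed in column 6, which forces r1c6 = 5.
5 is placed in row 3; hence r3c1 = 4.
Row 4 already has 4, so r4c1 = 5.
The full grid is 3 4 2 1 6 5 / 6 1 5 4 2 3 / 4 3 6 5 1 2 / 5 2 4 6 3 1 / 1 6 3 2 5 4 / 2 5 1 3 4 6.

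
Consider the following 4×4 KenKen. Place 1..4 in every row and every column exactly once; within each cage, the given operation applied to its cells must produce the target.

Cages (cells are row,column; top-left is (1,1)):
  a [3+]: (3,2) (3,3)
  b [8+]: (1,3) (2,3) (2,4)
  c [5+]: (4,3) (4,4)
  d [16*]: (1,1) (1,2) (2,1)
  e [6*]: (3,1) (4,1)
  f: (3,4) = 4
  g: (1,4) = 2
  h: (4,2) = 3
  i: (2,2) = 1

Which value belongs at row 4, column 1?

2

Cage g is a single given cell, so (1,4) = 2.
I is a freebie, which forces (2,2) = 1.
1 is placed in column 2, leaving (3,2) = 2.
2 is placed in row 3; hence (3,3) = 1.
Cage f is given, so (3,4) = 4.
Cage h is given, leaving (4,2) = 3.
3 is placed in row 4, so (4,4) = 1.
Cage d has product 16; hence (1,1) = 1.
Row 1 already has 2, so (1,2) = 4.
Cage b needs sum 8, which forces (1,3) = 3.
Cage d has product 16, so (2,1) = 4.
Cage b has sum 8, leaving (2,3) = 2.
Column 4 already has 4, which forces (2,4) = 3.
2 is placed in row 3, so (3,1) = 3.
3 is placed in row 4; hence (4,1) = 2.
Cage c needs two cells with sum 5, which forces (4,3) = 4.
The full grid is 1 4 3 2 / 4 1 2 3 / 3 2 1 4 / 2 3 4 1.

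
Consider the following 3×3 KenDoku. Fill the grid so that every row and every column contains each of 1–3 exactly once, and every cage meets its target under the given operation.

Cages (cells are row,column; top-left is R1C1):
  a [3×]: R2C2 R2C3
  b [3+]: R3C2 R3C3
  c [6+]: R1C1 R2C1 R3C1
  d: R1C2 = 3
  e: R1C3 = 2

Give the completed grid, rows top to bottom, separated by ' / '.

Cage d is given; hence R1C2 = 3.
E is a freebie; hence R1C3 = 2.
Column 2 already has 3, which forces R2C2 = 1.
1 is placed in row 2, so R2C3 = 3.
1 is placed in column 2, which forces R3C2 = 2.
Column 3 now contains 2, so R3C3 = 1.
Row 1 now contains 2, which forces R1C1 = 1.
3 is placed in row 2, leaving R2C1 = 2.
Row 3 already has 1, so R3C1 = 3.

1 3 2 / 2 1 3 / 3 2 1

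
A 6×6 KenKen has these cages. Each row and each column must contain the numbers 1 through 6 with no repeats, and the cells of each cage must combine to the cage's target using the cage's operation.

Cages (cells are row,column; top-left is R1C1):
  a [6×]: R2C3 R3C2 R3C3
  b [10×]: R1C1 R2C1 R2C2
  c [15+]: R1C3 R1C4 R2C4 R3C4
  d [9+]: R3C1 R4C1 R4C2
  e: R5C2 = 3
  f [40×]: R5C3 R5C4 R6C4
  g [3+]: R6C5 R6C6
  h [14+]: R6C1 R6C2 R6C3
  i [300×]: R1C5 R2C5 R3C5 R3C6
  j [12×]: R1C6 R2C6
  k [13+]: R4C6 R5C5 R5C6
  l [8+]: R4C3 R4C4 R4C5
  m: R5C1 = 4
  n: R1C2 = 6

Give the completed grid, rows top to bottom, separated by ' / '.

Cage n is a single given cell, which forces R1C2 = 6.
Cage i needs product 300, which forces R3C6 = 5.
M is a freebie, which forces R5C1 = 4.
Cage e is a single given cell, so R5C2 = 3.
Column 2 now contains 3, leaving R6C2 = 5.
Cage f has product 40, which forces R6C4 = 4.
Row 3 needs a 4, and only R3C5 is open for it.
Row 2 needs a 4, and only R2C6 is open for it.
Cage j's pair has product 12; hence R1C6 = 3.
Row 1 already has 3, which forces R1C5 = 5.
Cage i needs product 300, so R2C5 = 3.
Column 5 already has 5, so R5C5 = 6.
The 4 cells of cage c must have sum 15, which forces R1C3 = 4.
The 4 cells of cage c must have sum 15; hence R1C4 = 2.
The 3 cells of cage b must have product 10, leaving R2C1 = 5.
Cage c needs sum 15, so R2C4 = 6.
Cage c needs sum 15, which forces R3C4 = 3.
Cage k needs sum 13, so R4C6 = 6.
Column 4 already has 2, which forces R5C4 = 5.
Cage k needs sum 13, so R5C6 = 1.
Column 6 already has 1, which forces R6C6 = 2.
2 is placed in row 1, which forces R1C1 = 1.
Cage b has product 10, which forces R2C2 = 2.
Cage a has product 6, which forces R2C3 = 1.
Cage a has product 6, which forces R3C2 = 1.
3 is placed in row 3; hence R3C3 = 6.
1 is placed in column 2, leaving R4C2 = 4.
The 3 cells of cage l must have sum 8, leaving R4C3 = 5.
Column 4 already has 5, leaving R4C4 = 1.
Cage l needs sum 8, so R4C5 = 2.
Row 5 already has 5, leaving R5C3 = 2.
Column 3 now contains 6, leaving R6C3 = 3.
2 is placed in row 6, which forces R6C5 = 1.
Row 3 now contains 6; hence R3C1 = 2.
2 is placed in row 4, which forces R4C1 = 3.
3 is placed in row 6, which forces R6C1 = 6.

1 6 4 2 5 3 / 5 2 1 6 3 4 / 2 1 6 3 4 5 / 3 4 5 1 2 6 / 4 3 2 5 6 1 / 6 5 3 4 1 2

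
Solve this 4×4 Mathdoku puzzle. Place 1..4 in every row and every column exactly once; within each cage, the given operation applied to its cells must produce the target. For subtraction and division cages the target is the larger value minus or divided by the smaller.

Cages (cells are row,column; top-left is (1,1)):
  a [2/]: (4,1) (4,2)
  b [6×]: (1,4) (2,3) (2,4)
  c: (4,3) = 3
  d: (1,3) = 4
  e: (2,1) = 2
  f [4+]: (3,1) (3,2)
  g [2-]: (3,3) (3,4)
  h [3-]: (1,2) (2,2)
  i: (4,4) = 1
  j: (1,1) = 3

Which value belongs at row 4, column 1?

Cage j is a single given cell; hence (1,1) = 3.
Cage d is a single given cell; hence (1,3) = 4.
Cage e is given; hence (2,1) = 2.
Column 1 already has 3, leaving (3,1) = 1.
1 is placed in row 3, leaving (3,2) = 3.
Row 3 now contains 3; hence (3,3) = 2.
2 is placed in row 3; hence (3,4) = 4.
Column 1 now contains 1, which forces (4,1) = 4.
C is a freebie, which forces (4,3) = 3.
Cage i is a single given cell, so (4,4) = 1.
4 is placed in row 1, leaving (1,2) = 1.
Column 4 already has 1, which forces (1,4) = 2.
The two cells of cage h must have difference 3, so (2,2) = 4.
3 is placed in column 3, so (2,3) = 1.
Column 4 already has 1, which forces (2,4) = 3.
1 is placed in row 4; hence (4,2) = 2.
The full grid is 3 1 4 2 / 2 4 1 3 / 1 3 2 4 / 4 2 3 1.

4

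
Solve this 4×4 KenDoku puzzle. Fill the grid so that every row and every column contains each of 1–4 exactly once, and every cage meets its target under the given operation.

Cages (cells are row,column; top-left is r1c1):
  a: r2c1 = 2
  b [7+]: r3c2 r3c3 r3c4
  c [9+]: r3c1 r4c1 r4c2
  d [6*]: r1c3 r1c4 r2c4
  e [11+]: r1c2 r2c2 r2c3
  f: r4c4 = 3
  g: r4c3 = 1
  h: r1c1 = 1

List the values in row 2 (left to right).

2 3 4 1

Cage h is a single given cell; hence r1c1 = 1.
Cage e has sum 11; hence r1c2 = 4.
A is a freebie; hence r2c1 = 2.
The 3 cells of cage e must have sum 11, which forces r2c2 = 3.
The 3 cells of cage e must have sum 11, which forces r2c3 = 4.
3 is placed in row 2, so r2c4 = 1.
Column 2 now contains 3, leaving r4c2 = 2.
Cage g is given; hence r4c3 = 1.
Cage f is given, which forces r4c4 = 3.
The 3 cells of cage d must have product 6, leaving r1c3 = 3.
3 is placed in column 4, which forces r1c4 = 2.
Cage c needs sum 9, which forces r3c1 = 3.
Column 2 now contains 2, leaving r3c2 = 1.
Column 3 now contains 1, so r3c3 = 2.
The 3 cells of cage b must have sum 7, leaving r3c4 = 4.
Row 4 already has 3, which forces r4c1 = 4.
The full grid is 1 4 3 2 / 2 3 4 1 / 3 1 2 4 / 4 2 1 3.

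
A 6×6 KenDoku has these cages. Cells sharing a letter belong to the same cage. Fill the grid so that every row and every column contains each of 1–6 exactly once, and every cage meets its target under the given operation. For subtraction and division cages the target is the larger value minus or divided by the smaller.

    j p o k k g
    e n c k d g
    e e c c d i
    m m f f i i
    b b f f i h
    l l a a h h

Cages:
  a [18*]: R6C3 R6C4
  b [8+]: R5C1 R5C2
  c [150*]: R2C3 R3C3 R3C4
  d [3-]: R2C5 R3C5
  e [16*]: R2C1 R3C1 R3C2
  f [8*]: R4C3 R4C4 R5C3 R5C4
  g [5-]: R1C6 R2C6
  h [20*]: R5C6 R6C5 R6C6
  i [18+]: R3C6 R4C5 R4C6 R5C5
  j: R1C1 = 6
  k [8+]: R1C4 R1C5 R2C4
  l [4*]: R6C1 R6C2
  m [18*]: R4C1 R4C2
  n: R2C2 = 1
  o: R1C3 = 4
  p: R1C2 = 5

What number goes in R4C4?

J is a freebie; hence R1C1 = 6.
P is a freebie; hence R1C2 = 5.
Cage o is given, which forces R1C3 = 4.
6 is placed in row 1, leaving R1C6 = 1.
Cage n is given, leaving R2C2 = 1.
The 3 cells of cage c must have product 150, so R2C3 = 5.
Column 6 now contains 1, leaving R2C6 = 6.
Cage c has product 150, so R3C3 = 6.
Cage c needs product 150, leaving R3C4 = 5.
Column 1 already has 6, so R4C1 = 3.
3 is placed in row 4, which forces R4C2 = 6.
Column 2 now contains 1, which forces R6C2 = 4.
Column 3 now contains 6; hence R6C3 = 3.
Row 6 now contains 3, which forces R6C4 = 6.
Row 6 now contains 4, so R6C6 = 5.
The 3 cells of cage k must have sum 8, so R1C4 = 2.
The 3 cells of cage k must have sum 8, so R1C5 = 3.
Cage e has product 16, which forces R2C1 = 2.
Cage k needs sum 8, leaving R2C4 = 3.
Cage d needs two cells with difference 3, leaving R2C5 = 4.
Cage e needs product 16, so R3C1 = 4.
Column 2 now contains 4, which forces R3C2 = 2.
Cage d needs two cells with difference 3, leaving R3C5 = 1.
Cage i needs sum 18, leaving R3C6 = 3.
Cage i needs sum 18, leaving R4C5 = 5.
Cage i has sum 18, which forces R4C6 = 4.
Cage b needs two cells with sum 8, so R5C1 = 5.
Cage b needs two cells with sum 8, leaving R5C2 = 3.
The 4 cells of cage i must have sum 18, so R5C5 = 6.
Column 6 now contains 4, so R5C6 = 2.
Row 6 now contains 4, leaving R6C1 = 1.
Column 5 now contains 1, leaving R6C5 = 2.
Cage f needs product 8; hence R4C3 = 2.
Row 4 now contains 4, so R4C4 = 1.
Row 5 already has 2, which forces R5C3 = 1.
Cage f needs product 8, which forces R5C4 = 4.
Filled in: 6 5 4 2 3 1 / 2 1 5 3 4 6 / 4 2 6 5 1 3 / 3 6 2 1 5 4 / 5 3 1 4 6 2 / 1 4 3 6 2 5.

1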